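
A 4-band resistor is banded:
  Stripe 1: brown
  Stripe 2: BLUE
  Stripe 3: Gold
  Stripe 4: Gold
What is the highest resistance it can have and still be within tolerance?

Brown → 1 (first significant figure)
Blue → 6 (second significant figure)
Gold → ×0.1 multiplier
Gold → ±5% tolerance
16 × 0.1 = 1.6 Ω
Highest = 1.6 × (1 + 5/100) = 1.68 Ω.

1.68 Ω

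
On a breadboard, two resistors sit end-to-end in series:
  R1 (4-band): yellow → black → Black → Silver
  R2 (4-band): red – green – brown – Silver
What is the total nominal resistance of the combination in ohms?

290 Ω

R1: yellow, black → 40; black ×1 → 40 Ω.
R2: red, green → 25; brown ×10 → 250 Ω.
Series: 40 + 250 = 290 Ω.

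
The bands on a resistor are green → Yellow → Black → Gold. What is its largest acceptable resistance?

Green → 5 (first significant figure)
Yellow → 4 (second significant figure)
Black → ×1 multiplier
Gold → ±5% tolerance
54 × 1 = 54 Ω
Largest = 54 × (1 + 5/100) = 56.7 Ω.

56.7 Ω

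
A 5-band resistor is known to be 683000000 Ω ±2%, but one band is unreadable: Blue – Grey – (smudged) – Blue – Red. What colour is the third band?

683000000 Ω = 683 × 10^6.
The third band gives digit 3 of the significand, and 3 is orange.

orange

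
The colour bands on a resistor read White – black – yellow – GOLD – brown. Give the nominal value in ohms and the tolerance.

90.4 Ω ±1%

White → 9 (first significant figure)
Black → 0 (second significant figure)
Yellow → 4 (third significant figure)
Gold → ×0.1 multiplier
Brown → ±1% tolerance
904 × 0.1 = 90.4 Ω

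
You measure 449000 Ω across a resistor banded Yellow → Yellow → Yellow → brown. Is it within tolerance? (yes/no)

no

Yellow → 4 (first significant figure)
Yellow → 4 (second significant figure)
Yellow → ×10^4 multiplier
Brown → ±1% tolerance
44 × 10000 = 440000 Ω
Allowed range: 435600 Ω to 444400 Ω.
449000 Ω lies outside that range.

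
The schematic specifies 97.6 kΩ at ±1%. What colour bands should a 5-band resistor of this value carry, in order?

97600 Ω = 976 × 10^2.
9 → white
7 → violet
6 → blue
Multiplier 10^2 → red.
±1% tolerance → brown.

white, violet, blue, red, brown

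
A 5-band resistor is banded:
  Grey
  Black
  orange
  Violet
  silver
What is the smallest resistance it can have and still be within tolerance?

Grey → 8 (first significant figure)
Black → 0 (second significant figure)
Orange → 3 (third significant figure)
Violet → ×10^7 multiplier
Silver → ±10% tolerance
803 × 10000000 = 8030000000 Ω
Smallest = 8030000000 × (1 − 10/100) = 7227000000 Ω.

7227000000 Ω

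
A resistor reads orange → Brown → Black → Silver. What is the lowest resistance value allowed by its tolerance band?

Orange → 3 (first significant figure)
Brown → 1 (second significant figure)
Black → ×1 multiplier
Silver → ±10% tolerance
31 × 1 = 31 Ω
Lowest = 31 × (1 − 10/100) = 27.9 Ω.

27.9 Ω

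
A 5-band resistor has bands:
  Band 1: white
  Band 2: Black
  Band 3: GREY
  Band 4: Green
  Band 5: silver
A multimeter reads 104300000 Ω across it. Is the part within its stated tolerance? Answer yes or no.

White → 9 (first significant figure)
Black → 0 (second significant figure)
Grey → 8 (third significant figure)
Green → ×10^5 multiplier
Silver → ±10% tolerance
908 × 100000 = 90800000 Ω
Allowed range: 81720000 Ω to 99880000 Ω.
104300000 Ω lies outside that range.

no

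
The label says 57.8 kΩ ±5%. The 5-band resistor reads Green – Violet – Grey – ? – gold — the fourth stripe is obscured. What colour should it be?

57800 Ω = 578 × 10^2.
The fourth band is the multiplier, 10^2, which is red.

red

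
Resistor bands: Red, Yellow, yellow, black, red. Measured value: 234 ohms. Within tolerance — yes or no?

Red → 2 (first significant figure)
Yellow → 4 (second significant figure)
Yellow → 4 (third significant figure)
Black → ×1 multiplier
Red → ±2% tolerance
244 × 1 = 244 Ω
Allowed range: 239.12 Ω to 248.88 Ω.
234 ohms lies outside that range.

no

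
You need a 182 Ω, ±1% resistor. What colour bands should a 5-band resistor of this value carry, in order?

brown, grey, red, black, brown

182 Ω = 182 × 10^0.
1 → brown
8 → grey
2 → red
Multiplier 10^0 → black.
±1% tolerance → brown.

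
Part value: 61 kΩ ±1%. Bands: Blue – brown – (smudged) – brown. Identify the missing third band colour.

orange

61000 Ω = 61 × 10^3.
The third band is the multiplier, 10^3, which is orange.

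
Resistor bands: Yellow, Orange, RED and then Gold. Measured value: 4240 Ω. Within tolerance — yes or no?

yes

Yellow → 4 (first significant figure)
Orange → 3 (second significant figure)
Red → ×10^2 multiplier
Gold → ±5% tolerance
43 × 100 = 4300 Ω
Allowed range: 4085 Ω to 4515 Ω.
4240 Ω lies inside that range.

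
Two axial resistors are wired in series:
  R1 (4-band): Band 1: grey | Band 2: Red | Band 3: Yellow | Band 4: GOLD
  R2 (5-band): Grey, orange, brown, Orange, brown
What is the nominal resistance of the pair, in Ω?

R1: grey, red → 82; yellow ×10^4 → 820000 Ω.
R2: grey, orange, brown → 831; orange ×10^3 → 831000 Ω.
Series: 820000 + 831000 = 1651000 Ω.

1651000 Ω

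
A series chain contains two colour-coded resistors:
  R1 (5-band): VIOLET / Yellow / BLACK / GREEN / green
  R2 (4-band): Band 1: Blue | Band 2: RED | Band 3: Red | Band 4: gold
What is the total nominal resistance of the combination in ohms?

R1: violet, yellow, black → 740; green ×10^5 → 74000000 Ω.
R2: blue, red → 62; red ×10^2 → 6200 Ω.
Series: 74000000 + 6200 = 74006200 Ω.

74006200 Ω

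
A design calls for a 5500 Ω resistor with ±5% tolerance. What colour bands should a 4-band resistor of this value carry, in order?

green, green, red, gold

5500 Ω = 55 × 10^2.
5 → green
5 → green
Multiplier 10^2 → red.
±5% tolerance → gold.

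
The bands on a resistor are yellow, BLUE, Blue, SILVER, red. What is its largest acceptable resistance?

4.7532 Ω

Yellow → 4 (first significant figure)
Blue → 6 (second significant figure)
Blue → 6 (third significant figure)
Silver → ×0.01 multiplier
Red → ±2% tolerance
466 × 0.01 = 4.66 Ω
Largest = 4.66 × (1 + 2/100) = 4.7532 Ω.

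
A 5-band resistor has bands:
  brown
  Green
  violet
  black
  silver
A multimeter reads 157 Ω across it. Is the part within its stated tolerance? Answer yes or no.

yes

Brown → 1 (first significant figure)
Green → 5 (second significant figure)
Violet → 7 (third significant figure)
Black → ×1 multiplier
Silver → ±10% tolerance
157 × 1 = 157 Ω
Allowed range: 141.3 Ω to 172.7 Ω.
157 Ω lies inside that range.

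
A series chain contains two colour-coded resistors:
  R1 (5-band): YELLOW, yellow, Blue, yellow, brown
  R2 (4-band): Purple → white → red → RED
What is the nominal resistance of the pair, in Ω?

4467900 Ω

R1: yellow, yellow, blue → 446; yellow ×10^4 → 4460000 Ω.
R2: violet, white → 79; red ×10^2 → 7900 Ω.
Series: 4460000 + 7900 = 4467900 Ω.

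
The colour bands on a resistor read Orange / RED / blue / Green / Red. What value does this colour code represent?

Orange → 3 (first significant figure)
Red → 2 (second significant figure)
Blue → 6 (third significant figure)
Green → ×10^5 multiplier
326 × 100000 = 32600000 Ω

32600000 Ω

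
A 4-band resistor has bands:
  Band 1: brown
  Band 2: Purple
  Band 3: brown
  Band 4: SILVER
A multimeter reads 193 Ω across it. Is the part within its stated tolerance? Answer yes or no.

no

Brown → 1 (first significant figure)
Violet → 7 (second significant figure)
Brown → ×10 multiplier
Silver → ±10% tolerance
17 × 10 = 170 Ω
Allowed range: 153 Ω to 187 Ω.
193 Ω lies outside that range.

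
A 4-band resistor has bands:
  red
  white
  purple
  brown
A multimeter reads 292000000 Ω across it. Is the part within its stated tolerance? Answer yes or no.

yes

Red → 2 (first significant figure)
White → 9 (second significant figure)
Violet → ×10^7 multiplier
Brown → ±1% tolerance
29 × 10000000 = 290000000 Ω
Allowed range: 287100000 Ω to 292900000 Ω.
292000000 Ω lies inside that range.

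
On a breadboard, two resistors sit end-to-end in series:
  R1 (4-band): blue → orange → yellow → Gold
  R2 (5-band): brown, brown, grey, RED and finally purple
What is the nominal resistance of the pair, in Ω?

R1: blue, orange → 63; yellow ×10^4 → 630000 Ω.
R2: brown, brown, grey → 118; red ×10^2 → 11800 Ω.
Series: 630000 + 11800 = 641800 Ω.

641800 Ω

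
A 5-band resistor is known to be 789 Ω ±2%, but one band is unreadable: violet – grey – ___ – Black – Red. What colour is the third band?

789 Ω = 789 × 10^0.
The third band gives digit 9 of the significand, and 9 is white.

white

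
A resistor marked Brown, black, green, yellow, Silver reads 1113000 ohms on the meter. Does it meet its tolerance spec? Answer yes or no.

yes

Brown → 1 (first significant figure)
Black → 0 (second significant figure)
Green → 5 (third significant figure)
Yellow → ×10^4 multiplier
Silver → ±10% tolerance
105 × 10000 = 1050000 Ω
Allowed range: 945000 Ω to 1155000 Ω.
1113000 ohms lies inside that range.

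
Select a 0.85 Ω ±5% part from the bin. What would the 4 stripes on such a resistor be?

0.85 Ω = 85 × 10^-2.
8 → grey
5 → green
Multiplier 10^-2 → silver.
±5% tolerance → gold.

grey, green, silver, gold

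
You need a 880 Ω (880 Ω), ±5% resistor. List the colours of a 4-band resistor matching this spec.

grey, grey, brown, gold

880 Ω = 88 × 10^1.
8 → grey
8 → grey
Multiplier 10^1 → brown.
±5% tolerance → gold.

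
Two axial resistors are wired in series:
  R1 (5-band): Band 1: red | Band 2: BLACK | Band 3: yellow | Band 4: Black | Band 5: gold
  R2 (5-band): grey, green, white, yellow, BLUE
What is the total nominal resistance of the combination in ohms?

R1: red, black, yellow → 204; black ×1 → 204 Ω.
R2: grey, green, white → 859; yellow ×10^4 → 8590000 Ω.
Series: 204 + 8590000 = 8590204 Ω.

8590204 Ω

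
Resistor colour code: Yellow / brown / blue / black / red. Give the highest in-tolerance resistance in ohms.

Yellow → 4 (first significant figure)
Brown → 1 (second significant figure)
Blue → 6 (third significant figure)
Black → ×1 multiplier
Red → ±2% tolerance
416 × 1 = 416 Ω
Highest = 416 × (1 + 2/100) = 424.32 Ω.

424.32 Ω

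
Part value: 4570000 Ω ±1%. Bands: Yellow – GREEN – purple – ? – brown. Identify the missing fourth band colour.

4570000 Ω = 457 × 10^4.
The fourth band is the multiplier, 10^4, which is yellow.

yellow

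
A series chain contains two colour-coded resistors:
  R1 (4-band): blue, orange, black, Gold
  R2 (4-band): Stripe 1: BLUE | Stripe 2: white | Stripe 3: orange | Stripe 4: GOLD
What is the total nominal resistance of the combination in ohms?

R1: blue, orange → 63; black ×1 → 63 Ω.
R2: blue, white → 69; orange ×10^3 → 69000 Ω.
Series: 63 + 69000 = 69063 Ω.

69063 Ω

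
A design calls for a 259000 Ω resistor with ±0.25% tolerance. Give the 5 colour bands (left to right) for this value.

259000 Ω = 259 × 10^3.
2 → red
5 → green
9 → white
Multiplier 10^3 → orange.
±0.25% tolerance → blue.

red, green, white, orange, blue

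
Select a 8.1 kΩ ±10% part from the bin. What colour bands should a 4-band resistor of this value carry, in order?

8100 Ω = 81 × 10^2.
8 → grey
1 → brown
Multiplier 10^2 → red.
±10% tolerance → silver.

grey, brown, red, silver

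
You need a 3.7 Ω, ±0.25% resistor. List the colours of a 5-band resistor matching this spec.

orange, violet, black, silver, blue

3.7 Ω = 370 × 10^-2.
3 → orange
7 → violet
0 → black
Multiplier 10^-2 → silver.
±0.25% tolerance → blue.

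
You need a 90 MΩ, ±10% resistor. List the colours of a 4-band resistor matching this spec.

white, black, blue, silver

90000000 Ω = 90 × 10^6.
9 → white
0 → black
Multiplier 10^6 → blue.
±10% tolerance → silver.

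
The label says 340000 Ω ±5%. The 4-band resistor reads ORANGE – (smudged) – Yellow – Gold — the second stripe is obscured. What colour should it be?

340000 Ω = 34 × 10^4.
The second band gives digit 4 of the significand, and 4 is yellow.

yellow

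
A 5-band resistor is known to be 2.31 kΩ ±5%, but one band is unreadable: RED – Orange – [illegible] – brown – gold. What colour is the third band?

brown

2310 Ω = 231 × 10^1.
The third band gives digit 1 of the significand, and 1 is brown.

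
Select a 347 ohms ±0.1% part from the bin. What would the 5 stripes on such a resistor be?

orange, yellow, violet, black, violet

347 Ω = 347 × 10^0.
3 → orange
4 → yellow
7 → violet
Multiplier 10^0 → black.
±0.1% tolerance → violet.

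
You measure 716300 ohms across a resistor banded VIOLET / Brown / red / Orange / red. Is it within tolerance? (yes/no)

yes

Violet → 7 (first significant figure)
Brown → 1 (second significant figure)
Red → 2 (third significant figure)
Orange → ×10^3 multiplier
Red → ±2% tolerance
712 × 1000 = 712000 Ω
Allowed range: 697760 Ω to 726240 Ω.
716300 ohms lies inside that range.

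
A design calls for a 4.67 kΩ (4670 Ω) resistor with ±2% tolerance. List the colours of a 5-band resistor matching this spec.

4670 Ω = 467 × 10^1.
4 → yellow
6 → blue
7 → violet
Multiplier 10^1 → brown.
±2% tolerance → red.

yellow, blue, violet, brown, red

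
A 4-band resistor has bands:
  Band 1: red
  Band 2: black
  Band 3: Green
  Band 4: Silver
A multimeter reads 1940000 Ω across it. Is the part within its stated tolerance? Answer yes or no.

Red → 2 (first significant figure)
Black → 0 (second significant figure)
Green → ×10^5 multiplier
Silver → ±10% tolerance
20 × 100000 = 2000000 Ω
Allowed range: 1800000 Ω to 2200000 Ω.
1940000 Ω lies inside that range.

yes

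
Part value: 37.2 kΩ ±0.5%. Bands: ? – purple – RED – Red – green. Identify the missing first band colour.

orange

37200 Ω = 372 × 10^2.
The first band gives digit 3 of the significand, and 3 is orange.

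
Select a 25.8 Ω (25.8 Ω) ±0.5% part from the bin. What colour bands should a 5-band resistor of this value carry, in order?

25.8 Ω = 258 × 10^-1.
2 → red
5 → green
8 → grey
Multiplier 10^-1 → gold.
±0.5% tolerance → green.

red, green, grey, gold, green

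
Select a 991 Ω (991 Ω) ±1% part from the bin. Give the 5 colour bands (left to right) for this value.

white, white, brown, black, brown

991 Ω = 991 × 10^0.
9 → white
9 → white
1 → brown
Multiplier 10^0 → black.
±1% tolerance → brown.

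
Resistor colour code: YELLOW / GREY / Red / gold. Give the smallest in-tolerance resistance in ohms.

Yellow → 4 (first significant figure)
Grey → 8 (second significant figure)
Red → ×10^2 multiplier
Gold → ±5% tolerance
48 × 100 = 4800 Ω
Smallest = 4800 × (1 − 5/100) = 4560 Ω.

4560 Ω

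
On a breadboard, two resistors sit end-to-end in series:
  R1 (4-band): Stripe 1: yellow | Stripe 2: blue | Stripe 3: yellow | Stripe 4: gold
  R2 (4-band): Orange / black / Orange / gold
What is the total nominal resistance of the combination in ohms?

R1: yellow, blue → 46; yellow ×10^4 → 460000 Ω.
R2: orange, black → 30; orange ×10^3 → 30000 Ω.
Series: 460000 + 30000 = 490000 Ω.

490000 Ω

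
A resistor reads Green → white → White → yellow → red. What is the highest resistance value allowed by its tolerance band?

Green → 5 (first significant figure)
White → 9 (second significant figure)
White → 9 (third significant figure)
Yellow → ×10^4 multiplier
Red → ±2% tolerance
599 × 10000 = 5990000 Ω
Highest = 5990000 × (1 + 2/100) = 6109800 Ω.

6109800 Ω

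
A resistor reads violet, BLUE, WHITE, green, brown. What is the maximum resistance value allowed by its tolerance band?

Violet → 7 (first significant figure)
Blue → 6 (second significant figure)
White → 9 (third significant figure)
Green → ×10^5 multiplier
Brown → ±1% tolerance
769 × 100000 = 76900000 Ω
Maximum = 76900000 × (1 + 1/100) = 77669000 Ω.

77669000 Ω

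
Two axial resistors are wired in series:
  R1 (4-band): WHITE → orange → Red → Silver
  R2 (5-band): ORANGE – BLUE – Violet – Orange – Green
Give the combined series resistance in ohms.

376300 Ω

R1: white, orange → 93; red ×10^2 → 9300 Ω.
R2: orange, blue, violet → 367; orange ×10^3 → 367000 Ω.
Series: 9300 + 367000 = 376300 Ω.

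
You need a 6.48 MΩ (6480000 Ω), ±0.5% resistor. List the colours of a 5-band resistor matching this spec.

6480000 Ω = 648 × 10^4.
6 → blue
4 → yellow
8 → grey
Multiplier 10^4 → yellow.
±0.5% tolerance → green.

blue, yellow, grey, yellow, green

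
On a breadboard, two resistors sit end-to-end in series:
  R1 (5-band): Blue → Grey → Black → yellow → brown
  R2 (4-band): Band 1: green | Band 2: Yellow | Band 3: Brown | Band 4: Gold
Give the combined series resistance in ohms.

R1: blue, grey, black → 680; yellow ×10^4 → 6800000 Ω.
R2: green, yellow → 54; brown ×10 → 540 Ω.
Series: 6800000 + 540 = 6800540 Ω.

6800540 Ω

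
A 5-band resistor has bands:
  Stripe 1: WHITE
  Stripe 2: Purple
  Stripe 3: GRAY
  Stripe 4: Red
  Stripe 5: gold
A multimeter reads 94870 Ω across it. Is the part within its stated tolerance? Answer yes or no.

yes

White → 9 (first significant figure)
Violet → 7 (second significant figure)
Grey → 8 (third significant figure)
Red → ×10^2 multiplier
Gold → ±5% tolerance
978 × 100 = 97800 Ω
Allowed range: 92910 Ω to 102690 Ω.
94870 Ω lies inside that range.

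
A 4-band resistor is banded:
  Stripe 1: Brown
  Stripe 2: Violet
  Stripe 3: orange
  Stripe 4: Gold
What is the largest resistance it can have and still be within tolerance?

17850 Ω

Brown → 1 (first significant figure)
Violet → 7 (second significant figure)
Orange → ×10^3 multiplier
Gold → ±5% tolerance
17 × 1000 = 17000 Ω
Largest = 17000 × (1 + 5/100) = 17850 Ω.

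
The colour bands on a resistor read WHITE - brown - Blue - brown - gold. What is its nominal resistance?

9160 Ω

White → 9 (first significant figure)
Brown → 1 (second significant figure)
Blue → 6 (third significant figure)
Brown → ×10 multiplier
916 × 10 = 9160 Ω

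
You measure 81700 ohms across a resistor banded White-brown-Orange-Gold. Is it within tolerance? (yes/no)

White → 9 (first significant figure)
Brown → 1 (second significant figure)
Orange → ×10^3 multiplier
Gold → ±5% tolerance
91 × 1000 = 91000 Ω
Allowed range: 86450 Ω to 95550 Ω.
81700 ohms lies outside that range.

no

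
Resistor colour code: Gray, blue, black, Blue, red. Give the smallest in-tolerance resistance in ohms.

842800000 Ω

Grey → 8 (first significant figure)
Blue → 6 (second significant figure)
Black → 0 (third significant figure)
Blue → ×10^6 multiplier
Red → ±2% tolerance
860 × 1000000 = 860000000 Ω
Smallest = 860000000 × (1 − 2/100) = 842800000 Ω.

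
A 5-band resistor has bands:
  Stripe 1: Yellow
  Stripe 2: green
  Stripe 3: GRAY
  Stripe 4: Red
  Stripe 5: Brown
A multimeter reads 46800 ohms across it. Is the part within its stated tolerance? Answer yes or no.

Yellow → 4 (first significant figure)
Green → 5 (second significant figure)
Grey → 8 (third significant figure)
Red → ×10^2 multiplier
Brown → ±1% tolerance
458 × 100 = 45800 Ω
Allowed range: 45342 Ω to 46258 Ω.
46800 ohms lies outside that range.

no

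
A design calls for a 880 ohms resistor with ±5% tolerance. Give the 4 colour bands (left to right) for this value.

880 Ω = 88 × 10^1.
8 → grey
8 → grey
Multiplier 10^1 → brown.
±5% tolerance → gold.

grey, grey, brown, gold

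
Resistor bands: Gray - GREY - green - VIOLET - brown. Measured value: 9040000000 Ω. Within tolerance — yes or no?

no

Grey → 8 (first significant figure)
Grey → 8 (second significant figure)
Green → 5 (third significant figure)
Violet → ×10^7 multiplier
Brown → ±1% tolerance
885 × 10000000 = 8850000000 Ω
Allowed range: 8761500000 Ω to 8938500000 Ω.
9040000000 Ω lies outside that range.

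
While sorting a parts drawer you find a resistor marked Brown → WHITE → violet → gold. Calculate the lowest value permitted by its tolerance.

Brown → 1 (first significant figure)
White → 9 (second significant figure)
Violet → ×10^7 multiplier
Gold → ±5% tolerance
19 × 10000000 = 190000000 Ω
Lowest = 190000000 × (1 − 5/100) = 180500000 Ω.

180500000 Ω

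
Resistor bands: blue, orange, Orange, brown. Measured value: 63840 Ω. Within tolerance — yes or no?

Blue → 6 (first significant figure)
Orange → 3 (second significant figure)
Orange → ×10^3 multiplier
Brown → ±1% tolerance
63 × 1000 = 63000 Ω
Allowed range: 62370 Ω to 63630 Ω.
63840 Ω lies outside that range.

no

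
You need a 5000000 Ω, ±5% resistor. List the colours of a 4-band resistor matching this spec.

5000000 Ω = 50 × 10^5.
5 → green
0 → black
Multiplier 10^5 → green.
±5% tolerance → gold.

green, black, green, gold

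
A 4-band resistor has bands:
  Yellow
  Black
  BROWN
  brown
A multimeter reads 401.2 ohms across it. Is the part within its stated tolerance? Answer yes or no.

yes

Yellow → 4 (first significant figure)
Black → 0 (second significant figure)
Brown → ×10 multiplier
Brown → ±1% tolerance
40 × 10 = 400 Ω
Allowed range: 396 Ω to 404 Ω.
401.2 ohms lies inside that range.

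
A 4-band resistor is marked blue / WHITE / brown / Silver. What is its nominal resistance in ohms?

690 Ω

Blue → 6 (first significant figure)
White → 9 (second significant figure)
Brown → ×10 multiplier
69 × 10 = 690 Ω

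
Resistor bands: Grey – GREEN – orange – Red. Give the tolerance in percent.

±2%

The last band, red, is the tolerance band.
Red corresponds to ±2%.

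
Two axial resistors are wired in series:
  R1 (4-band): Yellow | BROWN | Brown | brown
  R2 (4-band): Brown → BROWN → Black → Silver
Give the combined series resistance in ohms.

R1: yellow, brown → 41; brown ×10 → 410 Ω.
R2: brown, brown → 11; black ×1 → 11 Ω.
Series: 410 + 11 = 421 Ω.

421 Ω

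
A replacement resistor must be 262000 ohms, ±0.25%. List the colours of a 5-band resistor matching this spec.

red, blue, red, orange, blue

262000 Ω = 262 × 10^3.
2 → red
6 → blue
2 → red
Multiplier 10^3 → orange.
±0.25% tolerance → blue.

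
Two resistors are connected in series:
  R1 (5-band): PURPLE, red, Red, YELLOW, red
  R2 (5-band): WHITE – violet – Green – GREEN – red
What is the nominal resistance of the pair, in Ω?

104720000 Ω

R1: violet, red, red → 722; yellow ×10^4 → 7220000 Ω.
R2: white, violet, green → 975; green ×10^5 → 97500000 Ω.
Series: 7220000 + 97500000 = 104720000 Ω.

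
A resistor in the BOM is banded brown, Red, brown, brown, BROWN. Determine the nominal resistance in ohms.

Brown → 1 (first significant figure)
Red → 2 (second significant figure)
Brown → 1 (third significant figure)
Brown → ×10 multiplier
121 × 10 = 1210 Ω

1210 Ω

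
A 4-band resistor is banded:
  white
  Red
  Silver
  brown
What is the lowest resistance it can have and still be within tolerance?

White → 9 (first significant figure)
Red → 2 (second significant figure)
Silver → ×0.01 multiplier
Brown → ±1% tolerance
92 × 0.01 = 0.92 Ω
Lowest = 0.92 × (1 − 1/100) = 0.9108 Ω.

0.9108 Ω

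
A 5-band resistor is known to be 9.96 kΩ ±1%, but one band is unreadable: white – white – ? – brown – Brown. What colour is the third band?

9960 Ω = 996 × 10^1.
The third band gives digit 6 of the significand, and 6 is blue.

blue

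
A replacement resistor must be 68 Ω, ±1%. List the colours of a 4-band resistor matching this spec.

blue, grey, black, brown

68 Ω = 68 × 10^0.
6 → blue
8 → grey
Multiplier 10^0 → black.
±1% tolerance → brown.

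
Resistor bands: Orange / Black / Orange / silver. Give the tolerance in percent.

±10%

The last band, silver, is the tolerance band.
Silver corresponds to ±10%.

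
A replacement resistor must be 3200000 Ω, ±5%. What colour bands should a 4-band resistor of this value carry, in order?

orange, red, green, gold

3200000 Ω = 32 × 10^5.
3 → orange
2 → red
Multiplier 10^5 → green.
±5% tolerance → gold.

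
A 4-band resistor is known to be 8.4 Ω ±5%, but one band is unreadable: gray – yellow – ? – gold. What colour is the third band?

8.4 Ω = 84 × 10^-1.
The third band is the multiplier, 10^-1, which is gold.

gold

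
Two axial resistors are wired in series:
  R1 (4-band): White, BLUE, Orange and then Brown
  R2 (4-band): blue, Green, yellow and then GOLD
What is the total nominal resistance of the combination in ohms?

746000 Ω

R1: white, blue → 96; orange ×10^3 → 96000 Ω.
R2: blue, green → 65; yellow ×10^4 → 650000 Ω.
Series: 96000 + 650000 = 746000 Ω.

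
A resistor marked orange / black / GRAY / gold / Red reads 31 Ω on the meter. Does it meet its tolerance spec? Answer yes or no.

Orange → 3 (first significant figure)
Black → 0 (second significant figure)
Grey → 8 (third significant figure)
Gold → ×0.1 multiplier
Red → ±2% tolerance
308 × 0.1 = 30.8 Ω
Allowed range: 30.184 Ω to 31.416 Ω.
31 Ω lies inside that range.

yes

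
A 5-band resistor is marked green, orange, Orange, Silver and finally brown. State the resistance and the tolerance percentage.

Green → 5 (first significant figure)
Orange → 3 (second significant figure)
Orange → 3 (third significant figure)
Silver → ×0.01 multiplier
Brown → ±1% tolerance
533 × 0.01 = 5.33 Ω

5.33 Ω ±1%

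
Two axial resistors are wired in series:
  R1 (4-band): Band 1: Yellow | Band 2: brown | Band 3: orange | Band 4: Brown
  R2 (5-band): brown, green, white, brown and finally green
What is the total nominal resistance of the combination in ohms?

42590 Ω

R1: yellow, brown → 41; orange ×10^3 → 41000 Ω.
R2: brown, green, white → 159; brown ×10 → 1590 Ω.
Series: 41000 + 1590 = 42590 Ω.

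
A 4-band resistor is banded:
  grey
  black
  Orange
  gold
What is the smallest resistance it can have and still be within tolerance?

76000 Ω

Grey → 8 (first significant figure)
Black → 0 (second significant figure)
Orange → ×10^3 multiplier
Gold → ±5% tolerance
80 × 1000 = 80000 Ω
Smallest = 80000 × (1 − 5/100) = 76000 Ω.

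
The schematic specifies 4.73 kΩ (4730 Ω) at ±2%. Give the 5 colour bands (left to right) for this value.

yellow, violet, orange, brown, red

4730 Ω = 473 × 10^1.
4 → yellow
7 → violet
3 → orange
Multiplier 10^1 → brown.
±2% tolerance → red.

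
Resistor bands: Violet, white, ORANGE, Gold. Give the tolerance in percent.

±5%

The last band, gold, is the tolerance band.
Gold corresponds to ±5%.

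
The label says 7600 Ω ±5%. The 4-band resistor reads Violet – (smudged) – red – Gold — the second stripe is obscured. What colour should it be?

7600 Ω = 76 × 10^2.
The second band gives digit 6 of the significand, and 6 is blue.

blue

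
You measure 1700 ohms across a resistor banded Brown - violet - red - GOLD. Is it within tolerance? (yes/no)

yes

Brown → 1 (first significant figure)
Violet → 7 (second significant figure)
Red → ×10^2 multiplier
Gold → ±5% tolerance
17 × 100 = 1700 Ω
Allowed range: 1615 Ω to 1785 Ω.
1700 ohms lies inside that range.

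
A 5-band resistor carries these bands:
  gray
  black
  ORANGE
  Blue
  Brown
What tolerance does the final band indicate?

±1%

The last band, brown, is the tolerance band.
Brown corresponds to ±1%.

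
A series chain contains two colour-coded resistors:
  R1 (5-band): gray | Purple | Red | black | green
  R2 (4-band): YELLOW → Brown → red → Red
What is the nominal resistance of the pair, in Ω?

R1: grey, violet, red → 872; black ×1 → 872 Ω.
R2: yellow, brown → 41; red ×10^2 → 4100 Ω.
Series: 872 + 4100 = 4972 Ω.

4972 Ω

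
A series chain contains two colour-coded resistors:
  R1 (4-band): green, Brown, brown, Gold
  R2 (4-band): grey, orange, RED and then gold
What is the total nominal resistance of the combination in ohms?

8810 Ω

R1: green, brown → 51; brown ×10 → 510 Ω.
R2: grey, orange → 83; red ×10^2 → 8300 Ω.
Series: 510 + 8300 = 8810 Ω.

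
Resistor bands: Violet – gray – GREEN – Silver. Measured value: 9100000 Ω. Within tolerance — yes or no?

no

Violet → 7 (first significant figure)
Grey → 8 (second significant figure)
Green → ×10^5 multiplier
Silver → ±10% tolerance
78 × 100000 = 7800000 Ω
Allowed range: 7020000 Ω to 8580000 Ω.
9100000 Ω lies outside that range.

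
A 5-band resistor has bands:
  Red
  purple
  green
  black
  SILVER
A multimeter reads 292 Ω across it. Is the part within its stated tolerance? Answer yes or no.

Red → 2 (first significant figure)
Violet → 7 (second significant figure)
Green → 5 (third significant figure)
Black → ×1 multiplier
Silver → ±10% tolerance
275 × 1 = 275 Ω
Allowed range: 247.5 Ω to 302.5 Ω.
292 Ω lies inside that range.

yes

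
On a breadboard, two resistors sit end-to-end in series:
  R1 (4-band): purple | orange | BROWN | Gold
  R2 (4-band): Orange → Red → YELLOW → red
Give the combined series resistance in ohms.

R1: violet, orange → 73; brown ×10 → 730 Ω.
R2: orange, red → 32; yellow ×10^4 → 320000 Ω.
Series: 730 + 320000 = 320730 Ω.

320730 Ω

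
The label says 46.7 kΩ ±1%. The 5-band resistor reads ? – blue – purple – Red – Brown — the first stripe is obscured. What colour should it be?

yellow

46700 Ω = 467 × 10^2.
The first band gives digit 4 of the significand, and 4 is yellow.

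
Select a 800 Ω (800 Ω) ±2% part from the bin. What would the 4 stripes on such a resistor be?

grey, black, brown, red

800 Ω = 80 × 10^1.
8 → grey
0 → black
Multiplier 10^1 → brown.
±2% tolerance → red.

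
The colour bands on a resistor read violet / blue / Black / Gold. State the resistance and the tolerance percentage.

Violet → 7 (first significant figure)
Blue → 6 (second significant figure)
Black → ×1 multiplier
Gold → ±5% tolerance
76 × 1 = 76 Ω

76 Ω ±5%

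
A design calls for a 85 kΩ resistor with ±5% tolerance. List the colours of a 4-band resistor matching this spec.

grey, green, orange, gold

85000 Ω = 85 × 10^3.
8 → grey
5 → green
Multiplier 10^3 → orange.
±5% tolerance → gold.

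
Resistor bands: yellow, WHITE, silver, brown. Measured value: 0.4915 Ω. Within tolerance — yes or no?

Yellow → 4 (first significant figure)
White → 9 (second significant figure)
Silver → ×0.01 multiplier
Brown → ±1% tolerance
49 × 0.01 = 0.49 Ω
Allowed range: 0.4851 Ω to 0.4949 Ω.
0.4915 Ω lies inside that range.

yes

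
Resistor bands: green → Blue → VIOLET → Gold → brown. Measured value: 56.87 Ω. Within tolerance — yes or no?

Green → 5 (first significant figure)
Blue → 6 (second significant figure)
Violet → 7 (third significant figure)
Gold → ×0.1 multiplier
Brown → ±1% tolerance
567 × 0.1 = 56.7 Ω
Allowed range: 56.133 Ω to 57.267 Ω.
56.87 Ω lies inside that range.

yes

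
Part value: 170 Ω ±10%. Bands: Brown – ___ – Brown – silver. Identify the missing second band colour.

violet

170 Ω = 17 × 10^1.
The second band gives digit 7 of the significand, and 7 is violet.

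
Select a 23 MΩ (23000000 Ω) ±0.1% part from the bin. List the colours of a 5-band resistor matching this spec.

23000000 Ω = 230 × 10^5.
2 → red
3 → orange
0 → black
Multiplier 10^5 → green.
±0.1% tolerance → violet.

red, orange, black, green, violet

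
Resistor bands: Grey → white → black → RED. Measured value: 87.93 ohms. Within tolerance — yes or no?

yes

Grey → 8 (first significant figure)
White → 9 (second significant figure)
Black → ×1 multiplier
Red → ±2% tolerance
89 × 1 = 89 Ω
Allowed range: 87.22 Ω to 90.78 Ω.
87.93 ohms lies inside that range.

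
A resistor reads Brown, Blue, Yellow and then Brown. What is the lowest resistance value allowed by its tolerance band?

Brown → 1 (first significant figure)
Blue → 6 (second significant figure)
Yellow → ×10^4 multiplier
Brown → ±1% tolerance
16 × 10000 = 160000 Ω
Lowest = 160000 × (1 − 1/100) = 158400 Ω.

158400 Ω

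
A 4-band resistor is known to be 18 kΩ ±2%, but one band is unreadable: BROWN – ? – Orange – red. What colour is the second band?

grey

18000 Ω = 18 × 10^3.
The second band gives digit 8 of the significand, and 8 is grey.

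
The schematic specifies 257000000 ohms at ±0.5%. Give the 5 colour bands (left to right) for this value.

257000000 Ω = 257 × 10^6.
2 → red
5 → green
7 → violet
Multiplier 10^6 → blue.
±0.5% tolerance → green.

red, green, violet, blue, green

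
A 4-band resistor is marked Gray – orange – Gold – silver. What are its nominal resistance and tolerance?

Grey → 8 (first significant figure)
Orange → 3 (second significant figure)
Gold → ×0.1 multiplier
Silver → ±10% tolerance
83 × 0.1 = 8.3 Ω

8.3 Ω ±10%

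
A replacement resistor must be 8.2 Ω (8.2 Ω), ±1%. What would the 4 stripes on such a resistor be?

grey, red, gold, brown

8.2 Ω = 82 × 10^-1.
8 → grey
2 → red
Multiplier 10^-1 → gold.
±1% tolerance → brown.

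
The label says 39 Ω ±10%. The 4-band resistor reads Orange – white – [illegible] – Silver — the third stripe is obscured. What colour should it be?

39 Ω = 39 × 10^0.
The third band is the multiplier, 10^0, which is black.

black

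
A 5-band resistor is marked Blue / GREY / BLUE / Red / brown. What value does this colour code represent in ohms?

68600 Ω

Blue → 6 (first significant figure)
Grey → 8 (second significant figure)
Blue → 6 (third significant figure)
Red → ×10^2 multiplier
686 × 100 = 68600 Ω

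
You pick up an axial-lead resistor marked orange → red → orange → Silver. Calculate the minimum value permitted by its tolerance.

28800 Ω

Orange → 3 (first significant figure)
Red → 2 (second significant figure)
Orange → ×10^3 multiplier
Silver → ±10% tolerance
32 × 1000 = 32000 Ω
Minimum = 32000 × (1 − 10/100) = 28800 Ω.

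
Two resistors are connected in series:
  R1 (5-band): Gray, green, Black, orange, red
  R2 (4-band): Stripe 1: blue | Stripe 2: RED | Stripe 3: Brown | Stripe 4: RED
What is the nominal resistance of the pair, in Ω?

850620 Ω

R1: grey, green, black → 850; orange ×10^3 → 850000 Ω.
R2: blue, red → 62; brown ×10 → 620 Ω.
Series: 850000 + 620 = 850620 Ω.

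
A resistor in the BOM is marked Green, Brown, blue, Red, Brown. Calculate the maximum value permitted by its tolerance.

Green → 5 (first significant figure)
Brown → 1 (second significant figure)
Blue → 6 (third significant figure)
Red → ×10^2 multiplier
Brown → ±1% tolerance
516 × 100 = 51600 Ω
Maximum = 51600 × (1 + 1/100) = 52116 Ω.

52116 Ω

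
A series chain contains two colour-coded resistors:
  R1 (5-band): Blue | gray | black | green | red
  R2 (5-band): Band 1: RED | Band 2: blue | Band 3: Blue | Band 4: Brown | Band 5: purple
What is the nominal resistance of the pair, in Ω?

R1: blue, grey, black → 680; green ×10^5 → 68000000 Ω.
R2: red, blue, blue → 266; brown ×10 → 2660 Ω.
Series: 68000000 + 2660 = 68002660 Ω.

68002660 Ω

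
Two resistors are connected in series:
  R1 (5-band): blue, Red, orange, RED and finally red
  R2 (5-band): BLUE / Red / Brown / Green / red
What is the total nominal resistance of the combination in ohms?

62162300 Ω

R1: blue, red, orange → 623; red ×10^2 → 62300 Ω.
R2: blue, red, brown → 621; green ×10^5 → 62100000 Ω.
Series: 62300 + 62100000 = 62162300 Ω.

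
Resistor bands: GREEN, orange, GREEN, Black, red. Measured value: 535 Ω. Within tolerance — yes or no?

yes

Green → 5 (first significant figure)
Orange → 3 (second significant figure)
Green → 5 (third significant figure)
Black → ×1 multiplier
Red → ±2% tolerance
535 × 1 = 535 Ω
Allowed range: 524.3 Ω to 545.7 Ω.
535 Ω lies inside that range.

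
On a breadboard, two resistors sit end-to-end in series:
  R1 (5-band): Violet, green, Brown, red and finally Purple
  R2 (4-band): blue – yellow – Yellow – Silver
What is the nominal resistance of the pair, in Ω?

R1: violet, green, brown → 751; red ×10^2 → 75100 Ω.
R2: blue, yellow → 64; yellow ×10^4 → 640000 Ω.
Series: 75100 + 640000 = 715100 Ω.

715100 Ω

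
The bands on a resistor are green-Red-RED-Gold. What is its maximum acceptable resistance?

Green → 5 (first significant figure)
Red → 2 (second significant figure)
Red → ×10^2 multiplier
Gold → ±5% tolerance
52 × 100 = 5200 Ω
Maximum = 5200 × (1 + 5/100) = 5460 Ω.

5460 Ω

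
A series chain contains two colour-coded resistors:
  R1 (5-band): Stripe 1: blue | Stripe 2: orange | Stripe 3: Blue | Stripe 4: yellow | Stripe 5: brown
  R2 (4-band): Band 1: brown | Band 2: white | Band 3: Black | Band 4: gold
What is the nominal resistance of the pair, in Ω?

6360019 Ω

R1: blue, orange, blue → 636; yellow ×10^4 → 6360000 Ω.
R2: brown, white → 19; black ×1 → 19 Ω.
Series: 6360000 + 19 = 6360019 Ω.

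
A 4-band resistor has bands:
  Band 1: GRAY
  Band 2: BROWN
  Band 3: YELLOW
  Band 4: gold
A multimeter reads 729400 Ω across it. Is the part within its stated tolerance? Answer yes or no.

no

Grey → 8 (first significant figure)
Brown → 1 (second significant figure)
Yellow → ×10^4 multiplier
Gold → ±5% tolerance
81 × 10000 = 810000 Ω
Allowed range: 769500 Ω to 850500 Ω.
729400 Ω lies outside that range.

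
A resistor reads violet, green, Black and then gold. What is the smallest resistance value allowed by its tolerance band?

Violet → 7 (first significant figure)
Green → 5 (second significant figure)
Black → ×1 multiplier
Gold → ±5% tolerance
75 × 1 = 75 Ω
Smallest = 75 × (1 − 5/100) = 71.25 Ω.

71.25 Ω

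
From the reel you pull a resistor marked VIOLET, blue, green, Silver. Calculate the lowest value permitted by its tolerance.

6840000 Ω

Violet → 7 (first significant figure)
Blue → 6 (second significant figure)
Green → ×10^5 multiplier
Silver → ±10% tolerance
76 × 100000 = 7600000 Ω
Lowest = 7600000 × (1 − 10/100) = 6840000 Ω.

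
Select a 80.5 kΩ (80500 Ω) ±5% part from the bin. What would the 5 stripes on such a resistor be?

grey, black, green, red, gold

80500 Ω = 805 × 10^2.
8 → grey
0 → black
5 → green
Multiplier 10^2 → red.
±5% tolerance → gold.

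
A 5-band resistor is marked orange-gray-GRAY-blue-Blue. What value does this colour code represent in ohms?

Orange → 3 (first significant figure)
Grey → 8 (second significant figure)
Grey → 8 (third significant figure)
Blue → ×10^6 multiplier
388 × 1000000 = 388000000 Ω

388000000 Ω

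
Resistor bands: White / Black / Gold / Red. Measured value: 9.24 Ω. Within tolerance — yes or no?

no

White → 9 (first significant figure)
Black → 0 (second significant figure)
Gold → ×0.1 multiplier
Red → ±2% tolerance
90 × 0.1 = 9 Ω
Allowed range: 8.82 Ω to 9.18 Ω.
9.24 Ω lies outside that range.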